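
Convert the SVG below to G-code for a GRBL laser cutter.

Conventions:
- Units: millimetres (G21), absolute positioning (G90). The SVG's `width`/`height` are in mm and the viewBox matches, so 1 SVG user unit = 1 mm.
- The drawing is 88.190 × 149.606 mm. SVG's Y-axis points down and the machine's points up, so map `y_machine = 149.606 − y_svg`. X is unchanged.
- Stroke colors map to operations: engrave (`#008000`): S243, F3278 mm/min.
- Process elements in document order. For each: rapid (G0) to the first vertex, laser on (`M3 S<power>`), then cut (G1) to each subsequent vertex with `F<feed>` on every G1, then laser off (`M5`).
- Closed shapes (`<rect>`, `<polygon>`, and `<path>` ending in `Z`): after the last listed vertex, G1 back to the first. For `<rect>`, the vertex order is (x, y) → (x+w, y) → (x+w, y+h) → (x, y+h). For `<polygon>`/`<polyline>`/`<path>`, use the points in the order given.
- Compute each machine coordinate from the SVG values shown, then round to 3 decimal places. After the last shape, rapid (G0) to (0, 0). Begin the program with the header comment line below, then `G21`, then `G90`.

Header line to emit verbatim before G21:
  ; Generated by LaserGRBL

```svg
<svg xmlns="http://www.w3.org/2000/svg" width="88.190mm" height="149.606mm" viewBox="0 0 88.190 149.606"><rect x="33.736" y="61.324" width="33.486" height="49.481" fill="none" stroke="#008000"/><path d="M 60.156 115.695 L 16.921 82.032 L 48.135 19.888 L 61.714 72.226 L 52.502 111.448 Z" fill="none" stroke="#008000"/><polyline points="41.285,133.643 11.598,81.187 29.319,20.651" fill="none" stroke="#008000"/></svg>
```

Since the viewBox matches the mm dimensions, user units are millimetres directly. The only transform is the Y-flip y_m = 149.606 − y_svg.

Shape 1 is a rectangle drawn with `<rect>`. Its stroke #008000 means engrave at S243, F3278. After flipping Y the toolpath is (33.736,88.282) → (67.222,88.282) → (67.222,38.801) → (33.736,38.801) → (33.736,88.282), returning to the start.

Shape 2 is a closed polygon drawn with `<path>`. Its stroke #008000 means engrave at S243, F3278. After flipping Y the toolpath is (60.156,33.911) → (16.921,67.574) → (48.135,129.718) → (61.714,77.380) → (52.502,38.158) → (60.156,33.911), returning to the start.

Shape 3 is a open polyline drawn with `<polyline>`. Its stroke #008000 means engrave at S243, F3278. After flipping Y the toolpath is (41.285,15.963) → (11.598,68.419) → (29.319,128.955).

; Generated by LaserGRBL
G21
G90
G0 X33.736 Y88.282
M3 S243
G1 X67.222 Y88.282 F3278
G1 X67.222 Y38.801 F3278
G1 X33.736 Y38.801 F3278
G1 X33.736 Y88.282 F3278
M5
G0 X60.156 Y33.911
M3 S243
G1 X16.921 Y67.574 F3278
G1 X48.135 Y129.718 F3278
G1 X61.714 Y77.380 F3278
G1 X52.502 Y38.158 F3278
G1 X60.156 Y33.911 F3278
M5
G0 X41.285 Y15.963
M3 S243
G1 X11.598 Y68.419 F3278
G1 X29.319 Y128.955 F3278
M5
G0 X0.000 Y0.000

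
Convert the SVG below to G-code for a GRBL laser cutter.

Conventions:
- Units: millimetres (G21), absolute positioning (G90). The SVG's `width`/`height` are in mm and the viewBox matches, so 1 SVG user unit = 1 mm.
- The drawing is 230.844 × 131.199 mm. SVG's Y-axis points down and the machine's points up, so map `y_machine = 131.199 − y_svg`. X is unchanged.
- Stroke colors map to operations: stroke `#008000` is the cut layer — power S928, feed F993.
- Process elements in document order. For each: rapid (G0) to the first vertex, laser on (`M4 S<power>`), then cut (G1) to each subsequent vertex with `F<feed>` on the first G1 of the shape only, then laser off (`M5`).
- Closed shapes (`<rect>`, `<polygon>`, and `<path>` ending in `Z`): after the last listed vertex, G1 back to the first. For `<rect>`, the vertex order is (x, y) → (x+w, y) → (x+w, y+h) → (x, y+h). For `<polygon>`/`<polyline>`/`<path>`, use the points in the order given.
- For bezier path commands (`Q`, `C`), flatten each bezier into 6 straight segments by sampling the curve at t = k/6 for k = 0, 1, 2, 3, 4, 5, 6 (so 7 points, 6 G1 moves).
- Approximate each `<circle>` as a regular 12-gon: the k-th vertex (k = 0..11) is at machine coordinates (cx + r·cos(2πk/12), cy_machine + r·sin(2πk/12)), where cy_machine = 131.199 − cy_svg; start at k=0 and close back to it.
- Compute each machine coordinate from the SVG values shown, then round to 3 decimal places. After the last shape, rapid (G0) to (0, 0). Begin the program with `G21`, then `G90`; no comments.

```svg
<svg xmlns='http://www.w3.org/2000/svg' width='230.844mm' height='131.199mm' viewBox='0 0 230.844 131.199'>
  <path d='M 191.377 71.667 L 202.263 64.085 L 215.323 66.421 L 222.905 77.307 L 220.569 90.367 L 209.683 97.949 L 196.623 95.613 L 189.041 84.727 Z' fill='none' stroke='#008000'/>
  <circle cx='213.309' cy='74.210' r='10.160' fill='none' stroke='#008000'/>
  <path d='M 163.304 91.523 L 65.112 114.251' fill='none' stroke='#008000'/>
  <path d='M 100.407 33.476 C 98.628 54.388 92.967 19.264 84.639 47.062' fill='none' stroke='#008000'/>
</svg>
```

G21
G90
G0 X191.377 Y59.532
M4 S928
G1 X202.263 Y67.114 F993
G1 X215.323 Y64.778
G1 X222.905 Y53.892
G1 X220.569 Y40.832
G1 X209.683 Y33.250
G1 X196.623 Y35.586
G1 X189.041 Y46.472
G1 X191.377 Y59.532
M5
G0 X223.469 Y56.989
M4 S928
G1 X222.108 Y62.069 F993
G1 X218.389 Y65.788
G1 X213.309 Y67.149
G1 X208.229 Y65.788
G1 X204.510 Y62.069
G1 X203.149 Y56.989
G1 X204.510 Y51.909
G1 X208.229 Y48.190
G1 X213.309 Y46.829
G1 X218.389 Y48.190
G1 X222.108 Y51.909
G1 X223.469 Y56.989
M5
G0 X163.304 Y39.676
M4 S928
G1 X65.112 Y16.948 F993
M5
G0 X100.407 Y97.723
M4 S928
G1 X99.200 Y91.386 F993
G1 X97.379 Y91.084
G1 X94.979 Y93.512
G1 X92.033 Y95.367
G1 X88.575 Y93.343
G1 X84.639 Y84.137
M5
G0 X0.000 Y0.000

Since the viewBox matches the mm dimensions, user units are millimetres directly. The only transform is the Y-flip y_m = 131.199 − y_svg.

Shape 1 is a regular polygon drawn with `<path>`. Its stroke #008000 means cut at S928, F993. After flipping Y the toolpath is (191.377,59.532) → (202.263,67.114) → (215.323,64.778) → (222.905,53.892) → (220.569,40.832) → (209.683,33.250) → (196.623,35.586) → (189.041,46.472) → (191.377,59.532), returning to the start.

Shape 2 is a circle drawn with `<circle>`. Its stroke #008000 means cut at S928, F993. After flipping Y the toolpath is (223.469,56.989) → (222.108,62.069) → (218.389,65.788) → (213.309,67.149) → (208.229,65.788) → (204.510,62.069) → (203.149,56.989) → (204.510,51.909) → (208.229,48.190) → (213.309,46.829) → (218.389,48.190) → (222.108,51.909) → (223.469,56.989), returning to the start.

Shape 3 is a line segment drawn with `<path>`. Its stroke #008000 means cut at S928, F993. After flipping Y the toolpath is (163.304,39.676) → (65.112,16.948).

Shape 4 is a cubic bezier drawn with `<path>`. Its stroke #008000 means cut at S928, F993. After flipping Y the toolpath is (100.407,97.723) → (99.200,91.386) → (97.379,91.084) → (94.979,93.512) → (92.033,95.367) → (88.575,93.343) → (84.639,84.137).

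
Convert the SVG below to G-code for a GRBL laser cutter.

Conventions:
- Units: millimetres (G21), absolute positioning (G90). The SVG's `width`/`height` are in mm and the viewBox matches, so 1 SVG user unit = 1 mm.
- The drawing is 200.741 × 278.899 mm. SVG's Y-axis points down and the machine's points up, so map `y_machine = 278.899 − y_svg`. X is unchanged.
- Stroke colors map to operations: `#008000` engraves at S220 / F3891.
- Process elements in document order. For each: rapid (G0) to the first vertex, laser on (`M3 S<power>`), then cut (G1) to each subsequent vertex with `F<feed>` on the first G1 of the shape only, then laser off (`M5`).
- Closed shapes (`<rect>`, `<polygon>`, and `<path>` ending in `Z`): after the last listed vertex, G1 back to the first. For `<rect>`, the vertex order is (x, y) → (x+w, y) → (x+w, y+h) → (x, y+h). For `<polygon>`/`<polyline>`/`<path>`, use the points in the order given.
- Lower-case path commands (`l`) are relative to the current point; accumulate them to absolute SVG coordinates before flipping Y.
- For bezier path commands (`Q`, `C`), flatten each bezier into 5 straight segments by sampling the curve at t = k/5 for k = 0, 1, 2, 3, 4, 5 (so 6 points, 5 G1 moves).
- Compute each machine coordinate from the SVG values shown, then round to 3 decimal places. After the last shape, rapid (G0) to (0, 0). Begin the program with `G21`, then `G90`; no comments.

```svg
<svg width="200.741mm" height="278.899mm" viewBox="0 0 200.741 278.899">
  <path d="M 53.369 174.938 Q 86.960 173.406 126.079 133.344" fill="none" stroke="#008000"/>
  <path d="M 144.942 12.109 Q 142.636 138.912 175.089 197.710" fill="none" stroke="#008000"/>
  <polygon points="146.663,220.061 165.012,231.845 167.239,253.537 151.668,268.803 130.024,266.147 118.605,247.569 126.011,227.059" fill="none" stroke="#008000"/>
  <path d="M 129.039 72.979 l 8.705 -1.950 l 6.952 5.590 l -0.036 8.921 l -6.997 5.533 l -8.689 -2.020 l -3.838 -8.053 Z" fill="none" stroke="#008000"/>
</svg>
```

G21
G90
G0 X53.369 Y103.961
M3 S220
G1 X67.027 Y106.115 F3891
G1 X81.126 Y111.351
G1 X95.668 Y119.670
G1 X110.653 Y131.071
G1 X126.079 Y145.555
M5
G0 X144.942 Y266.790
M3 S220
G1 X145.410 Y218.789 F3891
G1 X148.659 Y176.228
G1 X154.688 Y139.108
G1 X163.498 Y107.428
G1 X175.089 Y81.189
M5
G0 X146.663 Y58.838
M3 S220
G1 X165.012 Y47.054 F3891
G1 X167.239 Y25.362
G1 X151.668 Y10.096
G1 X130.024 Y12.752
G1 X118.605 Y31.330
G1 X126.011 Y51.840
G1 X146.663 Y58.838
M5
G0 X129.039 Y205.920
M3 S220
G1 X137.744 Y207.870 F3891
G1 X144.696 Y202.280
G1 X144.660 Y193.359
G1 X137.663 Y187.826
G1 X128.974 Y189.846
G1 X125.136 Y197.899
G1 X129.039 Y205.920
M5
G0 X0.000 Y0.000

viewBox `0 0 200.741 278.899` with mm width/height → 1 unit = 1 mm. Flip: y_m = 278.899 − y_svg.

**Shape 1** — `<path>` quadratic bezier, stroke `#008000` → engrave (S220, F3891). Control points (SVG): P0=(53.369,174.938), P1=(86.960,173.406), P2=(126.079,133.344); sampled at t=k/5. Machine vertices: (53.369,103.961) → (67.027,106.115) → (81.126,111.351) → (95.668,119.670) → (110.653,131.071) → (126.079,145.555). Open path.

**Shape 2** — `<path>` quadratic bezier, stroke `#008000` → engrave (S220, F3891). Control points (SVG): P0=(144.942,12.109), P1=(142.636,138.912), P2=(175.089,197.710); sampled at t=k/5. Machine vertices: (144.942,266.790) → (145.410,218.789) → (148.659,176.228) → (154.688,139.108) → (163.498,107.428) → (175.089,81.189). Open path.

**Shape 3** — `<polygon>` regular polygon, stroke `#008000` → engrave (S220, F3891). Machine vertices: (146.663,58.838) → (165.012,47.054) → (167.239,25.362) → (151.668,10.096) → (130.024,12.752) → (118.605,31.330) → (126.011,51.840) → (146.663,58.838). Closed: final G1 returns to the first vertex.

**Shape 4** — `<path>` regular polygon, stroke `#008000` → engrave (S220, F3891). Machine vertices: (129.039,205.920) → (137.744,207.870) → (144.696,202.280) → (144.660,193.359) → (137.663,187.826) → (128.974,189.846) → (125.136,197.899) → (129.039,205.920). Closed: final G1 returns to the first vertex.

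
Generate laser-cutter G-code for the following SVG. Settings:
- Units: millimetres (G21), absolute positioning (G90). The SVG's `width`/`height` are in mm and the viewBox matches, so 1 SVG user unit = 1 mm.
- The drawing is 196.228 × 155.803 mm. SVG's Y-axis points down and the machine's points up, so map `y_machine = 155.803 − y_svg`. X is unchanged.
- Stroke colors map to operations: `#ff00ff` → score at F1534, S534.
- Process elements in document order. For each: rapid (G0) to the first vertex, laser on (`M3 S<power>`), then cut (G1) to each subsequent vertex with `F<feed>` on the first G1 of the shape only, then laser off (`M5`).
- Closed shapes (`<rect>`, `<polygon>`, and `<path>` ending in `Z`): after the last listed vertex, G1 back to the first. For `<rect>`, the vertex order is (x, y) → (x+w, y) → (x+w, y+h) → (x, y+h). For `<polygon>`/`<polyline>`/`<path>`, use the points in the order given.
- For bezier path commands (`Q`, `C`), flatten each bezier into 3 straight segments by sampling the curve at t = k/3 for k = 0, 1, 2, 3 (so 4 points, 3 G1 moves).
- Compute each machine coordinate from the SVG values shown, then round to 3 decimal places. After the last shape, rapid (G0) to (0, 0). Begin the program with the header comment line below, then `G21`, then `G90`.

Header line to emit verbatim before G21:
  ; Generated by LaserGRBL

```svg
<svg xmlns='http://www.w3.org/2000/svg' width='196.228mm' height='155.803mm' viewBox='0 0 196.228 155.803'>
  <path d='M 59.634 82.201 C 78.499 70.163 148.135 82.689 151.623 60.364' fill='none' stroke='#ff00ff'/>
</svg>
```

; Generated by LaserGRBL
G21
G90
G0 X59.634 Y73.602
M3 S534
G1 X91.092 Y79.653 F1534
G1 X130.416 Y82.530
G1 X151.623 Y95.439
M5
G0 X0.000 Y0.000

Since the viewBox matches the mm dimensions, user units are millimetres directly. The only transform is the Y-flip y_m = 155.803 − y_svg.

Shape 1 is a cubic bezier drawn with `<path>`. Its stroke #ff00ff means score at S534, F1534. After flipping Y the toolpath is (59.634,73.602) → (91.092,79.653) → (130.416,82.530) → (151.623,95.439).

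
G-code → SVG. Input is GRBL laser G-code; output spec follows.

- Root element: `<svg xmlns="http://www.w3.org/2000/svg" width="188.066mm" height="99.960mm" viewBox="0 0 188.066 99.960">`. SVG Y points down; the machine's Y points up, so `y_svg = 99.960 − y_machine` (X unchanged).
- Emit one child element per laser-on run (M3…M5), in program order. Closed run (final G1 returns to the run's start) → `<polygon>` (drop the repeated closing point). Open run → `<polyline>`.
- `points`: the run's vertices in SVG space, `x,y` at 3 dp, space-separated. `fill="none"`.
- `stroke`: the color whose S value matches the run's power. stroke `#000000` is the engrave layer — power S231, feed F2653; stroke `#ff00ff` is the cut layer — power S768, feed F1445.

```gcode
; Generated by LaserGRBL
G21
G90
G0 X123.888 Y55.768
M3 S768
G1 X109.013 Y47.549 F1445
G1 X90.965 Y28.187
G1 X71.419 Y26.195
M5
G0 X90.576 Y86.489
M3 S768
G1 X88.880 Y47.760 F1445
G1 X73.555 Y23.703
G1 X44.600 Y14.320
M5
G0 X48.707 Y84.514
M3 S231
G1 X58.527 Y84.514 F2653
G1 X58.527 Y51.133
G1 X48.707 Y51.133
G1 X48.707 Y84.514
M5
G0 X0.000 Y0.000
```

y_svg = 99.960 − y_m.

[1] S768→`#ff00ff` (cut); open run; points: 123.888,44.192 109.013,52.411 90.965,71.773 71.419,73.765

[2] S768→`#ff00ff` (cut); open run; points: 90.576,13.471 88.880,52.200 73.555,76.257 44.600,85.640

[3] S231→`#000000` (engrave); closed run; points: 48.707,15.446 58.527,15.446 58.527,48.827 48.707,48.827

<svg xmlns="http://www.w3.org/2000/svg" width="188.066mm" height="99.960mm" viewBox="0 0 188.066 99.960">
  <polyline points="123.888,44.192 109.013,52.411 90.965,71.773 71.419,73.765" fill="none" stroke="#ff00ff"/>
  <polyline points="90.576,13.471 88.880,52.200 73.555,76.257 44.600,85.640" fill="none" stroke="#ff00ff"/>
  <polygon points="48.707,15.446 58.527,15.446 58.527,48.827 48.707,48.827" fill="none" stroke="#000000"/>
</svg>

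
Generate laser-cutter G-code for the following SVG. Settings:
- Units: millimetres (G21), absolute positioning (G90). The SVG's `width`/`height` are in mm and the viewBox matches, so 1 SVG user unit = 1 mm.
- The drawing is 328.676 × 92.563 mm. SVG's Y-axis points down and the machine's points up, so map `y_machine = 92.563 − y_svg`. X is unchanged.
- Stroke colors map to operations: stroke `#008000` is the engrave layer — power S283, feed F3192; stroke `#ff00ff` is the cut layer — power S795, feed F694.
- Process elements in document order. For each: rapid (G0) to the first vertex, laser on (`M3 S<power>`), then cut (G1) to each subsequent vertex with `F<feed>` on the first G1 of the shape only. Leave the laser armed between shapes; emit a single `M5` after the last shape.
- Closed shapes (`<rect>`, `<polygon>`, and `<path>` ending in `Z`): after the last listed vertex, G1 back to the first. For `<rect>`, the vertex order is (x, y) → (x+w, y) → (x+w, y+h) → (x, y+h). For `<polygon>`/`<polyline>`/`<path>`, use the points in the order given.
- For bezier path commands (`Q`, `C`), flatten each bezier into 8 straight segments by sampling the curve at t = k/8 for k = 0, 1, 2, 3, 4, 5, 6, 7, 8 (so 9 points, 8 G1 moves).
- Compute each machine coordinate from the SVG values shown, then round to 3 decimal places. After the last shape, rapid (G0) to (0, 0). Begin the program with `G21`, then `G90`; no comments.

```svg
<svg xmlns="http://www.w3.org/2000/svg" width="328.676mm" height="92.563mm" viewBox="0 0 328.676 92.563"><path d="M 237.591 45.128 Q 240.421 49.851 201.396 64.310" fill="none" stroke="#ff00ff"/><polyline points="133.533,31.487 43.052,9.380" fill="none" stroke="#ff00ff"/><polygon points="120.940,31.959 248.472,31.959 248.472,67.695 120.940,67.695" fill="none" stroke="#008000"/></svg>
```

G21
G90
G0 X237.591 Y47.435
M3 S795
G1 X237.645 Y46.102 F694
G1 X236.390 Y44.465
G1 X233.828 Y42.524
G1 X229.957 Y40.278
G1 X224.779 Y37.728
G1 X218.293 Y34.874
G1 X210.498 Y31.716
G1 X201.396 Y28.253
G0 X133.533 Y61.076
M3 S795
G1 X43.052 Y83.183 F694
G0 X120.940 Y60.604
M3 S283
G1 X248.472 Y60.604 F3192
G1 X248.472 Y24.868
G1 X120.940 Y24.868
G1 X120.940 Y60.604
M5
G0 X0.000 Y0.000

viewBox `0 0 328.676 92.563` with mm width/height → 1 unit = 1 mm. Flip: y_m = 92.563 − y_svg.

**Shape 1** — `<path>` quadratic bezier, stroke `#ff00ff` → cut (S795, F694). Control points (SVG): P0=(237.591,45.128), P1=(240.421,49.851), P2=(201.396,64.310); sampled at t=k/8. Machine vertices: (237.591,47.435) → (237.645,46.102) → (236.390,44.465) → (233.828,42.524) → (229.957,40.278) → (224.779,37.728) → (218.293,34.874) → (210.498,31.716) → (201.396,28.253). Open path.

**Shape 2** — `<polyline>` line segment, stroke `#ff00ff` → cut (S795, F694). Machine vertices: (133.533,61.076) → (43.052,83.183). Open path.

**Shape 3** — `<polygon>` rectangle, stroke `#008000` → engrave (S283, F3192). Machine vertices: (120.940,60.604) → (248.472,60.604) → (248.472,24.868) → (120.940,24.868) → (120.940,60.604). Closed: final G1 returns to the first vertex.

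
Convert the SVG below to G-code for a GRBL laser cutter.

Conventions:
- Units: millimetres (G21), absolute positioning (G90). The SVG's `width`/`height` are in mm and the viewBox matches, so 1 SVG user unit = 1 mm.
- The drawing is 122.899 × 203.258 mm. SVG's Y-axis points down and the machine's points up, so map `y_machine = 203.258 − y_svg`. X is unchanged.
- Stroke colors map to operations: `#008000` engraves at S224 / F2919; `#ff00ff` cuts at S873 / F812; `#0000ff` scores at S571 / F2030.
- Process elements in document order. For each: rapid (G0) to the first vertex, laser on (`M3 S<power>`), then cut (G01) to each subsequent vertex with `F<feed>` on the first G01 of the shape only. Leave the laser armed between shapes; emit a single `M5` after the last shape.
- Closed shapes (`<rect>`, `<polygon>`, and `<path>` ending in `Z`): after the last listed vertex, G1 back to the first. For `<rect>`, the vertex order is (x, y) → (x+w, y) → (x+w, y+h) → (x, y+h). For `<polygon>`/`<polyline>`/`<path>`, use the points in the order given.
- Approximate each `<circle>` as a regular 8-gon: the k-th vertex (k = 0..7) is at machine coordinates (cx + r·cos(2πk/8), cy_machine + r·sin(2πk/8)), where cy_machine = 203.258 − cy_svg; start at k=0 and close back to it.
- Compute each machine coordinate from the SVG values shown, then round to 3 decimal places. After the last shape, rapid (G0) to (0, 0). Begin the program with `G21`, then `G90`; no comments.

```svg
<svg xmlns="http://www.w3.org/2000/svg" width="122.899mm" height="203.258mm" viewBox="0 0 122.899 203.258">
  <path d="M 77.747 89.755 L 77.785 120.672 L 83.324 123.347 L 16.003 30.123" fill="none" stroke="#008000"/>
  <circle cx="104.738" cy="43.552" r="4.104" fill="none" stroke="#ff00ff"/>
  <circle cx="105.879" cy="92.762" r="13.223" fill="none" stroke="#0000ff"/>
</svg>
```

Since the viewBox matches the mm dimensions, user units are millimetres directly. The only transform is the Y-flip y_m = 203.258 − y_svg.

Shape 1 is a open polyline drawn with `<path>`. Its stroke #008000 means engrave at S224, F2919. After flipping Y the toolpath is (77.747,113.503) → (77.785,82.586) → (83.324,79.911) → (16.003,173.135).

Shape 2 is a circle drawn with `<circle>`. Its stroke #ff00ff means cut at S873, F812. After flipping Y the toolpath is (108.842,159.706) → (107.640,162.608) → (104.738,163.810) → (101.836,162.608) → (100.634,159.706) → (101.836,156.804) → (104.738,155.602) → (107.640,156.804) → (108.842,159.706), returning to the start.

Shape 3 is a circle drawn with `<circle>`. Its stroke #0000ff means score at S571, F2030. After flipping Y the toolpath is (119.102,110.496) → (115.229,119.846) → (105.879,123.719) → (96.529,119.846) → (92.656,110.496) → (96.529,101.146) → (105.879,97.273) → (115.229,101.146) → (119.102,110.496), returning to the start.

G21
G90
G0 X77.747 Y113.503
M3 S224
G01 X77.785 Y82.586 F2919
G01 X83.324 Y79.911
G01 X16.003 Y173.135
G0 X108.842 Y159.706
M3 S873
G01 X107.640 Y162.608 F812
G01 X104.738 Y163.810
G01 X101.836 Y162.608
G01 X100.634 Y159.706
G01 X101.836 Y156.804
G01 X104.738 Y155.602
G01 X107.640 Y156.804
G01 X108.842 Y159.706
G0 X119.102 Y110.496
M3 S571
G01 X115.229 Y119.846 F2030
G01 X105.879 Y123.719
G01 X96.529 Y119.846
G01 X92.656 Y110.496
G01 X96.529 Y101.146
G01 X105.879 Y97.273
G01 X115.229 Y101.146
G01 X119.102 Y110.496
M5
G0 X0.000 Y0.000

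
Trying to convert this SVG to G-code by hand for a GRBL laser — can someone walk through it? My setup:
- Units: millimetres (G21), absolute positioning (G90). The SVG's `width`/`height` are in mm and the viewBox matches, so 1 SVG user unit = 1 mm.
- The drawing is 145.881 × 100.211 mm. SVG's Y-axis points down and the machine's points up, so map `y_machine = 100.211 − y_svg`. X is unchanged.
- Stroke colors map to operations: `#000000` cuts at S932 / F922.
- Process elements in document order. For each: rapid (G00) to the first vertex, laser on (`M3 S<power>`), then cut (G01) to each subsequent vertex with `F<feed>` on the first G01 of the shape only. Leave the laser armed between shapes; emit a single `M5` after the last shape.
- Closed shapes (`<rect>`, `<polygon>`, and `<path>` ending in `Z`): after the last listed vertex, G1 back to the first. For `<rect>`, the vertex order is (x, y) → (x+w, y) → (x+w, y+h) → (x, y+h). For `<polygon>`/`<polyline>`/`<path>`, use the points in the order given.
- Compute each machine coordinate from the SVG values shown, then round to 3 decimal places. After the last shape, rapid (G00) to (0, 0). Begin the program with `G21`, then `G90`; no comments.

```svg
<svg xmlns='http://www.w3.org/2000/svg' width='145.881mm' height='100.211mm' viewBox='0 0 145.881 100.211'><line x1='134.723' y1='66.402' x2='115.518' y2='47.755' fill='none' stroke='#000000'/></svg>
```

G21
G90
G00 X134.723 Y33.809
M3 S932
G01 X115.518 Y52.456 F922
M5
G00 X0.000 Y0.000

viewBox `0 0 145.881 100.211` with mm width/height → 1 unit = 1 mm. Flip: y_m = 100.211 − y_svg.

**Shape 1** — `<line>` line segment, stroke `#000000` → cut (S932, F922). Machine vertices: (134.723,33.809) → (115.518,52.456). Open path.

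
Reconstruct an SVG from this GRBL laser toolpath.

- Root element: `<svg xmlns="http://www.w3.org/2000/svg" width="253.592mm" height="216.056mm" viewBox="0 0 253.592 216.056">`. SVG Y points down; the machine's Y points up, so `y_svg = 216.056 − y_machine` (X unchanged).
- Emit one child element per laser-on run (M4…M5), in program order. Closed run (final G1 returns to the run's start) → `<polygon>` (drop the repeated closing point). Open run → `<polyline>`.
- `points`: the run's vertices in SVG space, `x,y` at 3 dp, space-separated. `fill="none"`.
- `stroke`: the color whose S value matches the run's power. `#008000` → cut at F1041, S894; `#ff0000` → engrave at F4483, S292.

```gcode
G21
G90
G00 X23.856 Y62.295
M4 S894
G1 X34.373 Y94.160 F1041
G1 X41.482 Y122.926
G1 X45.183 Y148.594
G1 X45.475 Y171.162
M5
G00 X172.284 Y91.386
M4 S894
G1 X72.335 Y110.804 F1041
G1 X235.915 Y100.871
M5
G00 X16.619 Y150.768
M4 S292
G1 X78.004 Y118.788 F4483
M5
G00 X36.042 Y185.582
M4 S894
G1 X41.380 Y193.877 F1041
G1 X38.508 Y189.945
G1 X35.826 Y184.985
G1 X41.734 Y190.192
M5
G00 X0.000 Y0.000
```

<svg xmlns="http://www.w3.org/2000/svg" width="253.592mm" height="216.056mm" viewBox="0 0 253.592 216.056">
  <polyline points="23.856,153.761 34.373,121.896 41.482,93.130 45.183,67.462 45.475,44.894" fill="none" stroke="#008000"/>
  <polyline points="172.284,124.670 72.335,105.252 235.915,115.185" fill="none" stroke="#008000"/>
  <polyline points="16.619,65.288 78.004,97.268" fill="none" stroke="#ff0000"/>
  <polyline points="36.042,30.474 41.380,22.179 38.508,26.111 35.826,31.071 41.734,25.864" fill="none" stroke="#008000"/>
</svg>

Machine Y-up, SVG Y-down with viewBox height 216.056, so y_svg = 216.056 − y_machine; X carries over.

Run 1: the run's S894 means `#008000` (cut). The run is open, so emit a `<polyline>` with points (Y-flipped): 23.856,153.761 34.373,121.896 41.482,93.130 45.183,67.462 45.475,44.894.

Run 2: the run's S894 means `#008000` (cut). The run is open, so emit a `<polyline>` with points (Y-flipped): 172.284,124.670 72.335,105.252 235.915,115.185.

Run 3: power S292 maps to stroke `#ff0000` (engrave). The run is open, so emit a `<polyline>` with points (Y-flipped): 16.619,65.288 78.004,97.268.

Run 4: S894 ⇒ cut layer `#008000`. The run is open, so emit a `<polyline>` with points (Y-flipped): 36.042,30.474 41.380,22.179 38.508,26.111 35.826,31.071 41.734,25.864.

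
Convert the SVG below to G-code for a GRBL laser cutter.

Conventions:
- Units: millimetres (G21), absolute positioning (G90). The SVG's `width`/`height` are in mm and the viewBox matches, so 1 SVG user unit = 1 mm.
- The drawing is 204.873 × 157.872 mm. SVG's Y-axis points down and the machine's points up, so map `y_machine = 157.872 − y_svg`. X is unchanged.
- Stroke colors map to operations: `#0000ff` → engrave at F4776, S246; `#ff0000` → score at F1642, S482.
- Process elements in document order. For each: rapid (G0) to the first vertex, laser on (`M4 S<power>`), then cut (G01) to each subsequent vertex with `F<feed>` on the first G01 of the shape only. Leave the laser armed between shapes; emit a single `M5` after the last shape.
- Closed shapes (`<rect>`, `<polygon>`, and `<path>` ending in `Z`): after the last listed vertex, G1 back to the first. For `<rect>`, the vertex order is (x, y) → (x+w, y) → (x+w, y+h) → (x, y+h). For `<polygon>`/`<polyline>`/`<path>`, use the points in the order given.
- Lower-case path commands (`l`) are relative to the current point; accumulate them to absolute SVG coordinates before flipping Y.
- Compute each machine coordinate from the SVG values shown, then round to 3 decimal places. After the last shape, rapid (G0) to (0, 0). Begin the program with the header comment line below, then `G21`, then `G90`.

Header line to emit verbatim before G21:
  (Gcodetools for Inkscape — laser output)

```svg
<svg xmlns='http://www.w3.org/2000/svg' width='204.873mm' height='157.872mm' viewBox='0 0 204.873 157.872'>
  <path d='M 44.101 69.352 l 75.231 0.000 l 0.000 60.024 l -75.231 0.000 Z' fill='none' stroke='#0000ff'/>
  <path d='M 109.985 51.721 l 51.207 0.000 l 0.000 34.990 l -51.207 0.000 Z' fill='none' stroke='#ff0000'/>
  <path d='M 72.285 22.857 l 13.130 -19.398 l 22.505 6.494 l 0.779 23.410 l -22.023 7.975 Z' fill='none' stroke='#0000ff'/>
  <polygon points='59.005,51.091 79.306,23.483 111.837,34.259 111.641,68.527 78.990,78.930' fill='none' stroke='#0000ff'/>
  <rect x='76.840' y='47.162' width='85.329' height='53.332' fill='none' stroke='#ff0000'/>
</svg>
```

(Gcodetools for Inkscape — laser output)
G21
G90
G0 X44.101 Y88.520
M4 S246
G01 X119.332 Y88.520 F4776
G01 X119.332 Y28.496
G01 X44.101 Y28.496
G01 X44.101 Y88.520
G0 X109.985 Y106.151
M4 S482
G01 X161.192 Y106.151 F1642
G01 X161.192 Y71.161
G01 X109.985 Y71.161
G01 X109.985 Y106.151
G0 X72.285 Y135.015
M4 S246
G01 X85.415 Y154.413 F4776
G01 X107.920 Y147.919
G01 X108.699 Y124.509
G01 X86.676 Y116.534
G01 X72.285 Y135.015
G0 X59.005 Y106.781
M4 S246
G01 X79.306 Y134.389 F4776
G01 X111.837 Y123.613
G01 X111.641 Y89.345
G01 X78.990 Y78.942
G01 X59.005 Y106.781
G0 X76.840 Y110.710
M4 S482
G01 X162.169 Y110.710 F1642
G01 X162.169 Y57.378
G01 X76.840 Y57.378
G01 X76.840 Y110.710
M5
G0 X0.000 Y0.000

viewBox `0 0 204.873 157.872` with mm width/height → 1 unit = 1 mm. Flip: y_m = 157.872 − y_svg.

**Shape 1** — `<path>` rectangle, stroke `#0000ff` → engrave (S246, F4776). Machine vertices: (44.101,88.520) → (119.332,88.520) → (119.332,28.496) → (44.101,28.496) → (44.101,88.520). Closed: final G1 returns to the first vertex.

**Shape 2** — `<path>` rectangle, stroke `#ff0000` → score (S482, F1642). Machine vertices: (109.985,106.151) → (161.192,106.151) → (161.192,71.161) → (109.985,71.161) → (109.985,106.151). Closed: final G1 returns to the first vertex.

**Shape 3** — `<path>` regular polygon, stroke `#0000ff` → engrave (S246, F4776). Machine vertices: (72.285,135.015) → (85.415,154.413) → (107.920,147.919) → (108.699,124.509) → (86.676,116.534) → (72.285,135.015). Closed: final G1 returns to the first vertex.

**Shape 4** — `<polygon>` regular polygon, stroke `#0000ff` → engrave (S246, F4776). Machine vertices: (59.005,106.781) → (79.306,134.389) → (111.837,123.613) → (111.641,89.345) → (78.990,78.942) → (59.005,106.781). Closed: final G1 returns to the first vertex.

**Shape 5** — `<rect>` rectangle, stroke `#ff0000` → score (S482, F1642). Machine vertices: (76.840,110.710) → (162.169,110.710) → (162.169,57.378) → (76.840,57.378) → (76.840,110.710). Closed: final G1 returns to the first vertex.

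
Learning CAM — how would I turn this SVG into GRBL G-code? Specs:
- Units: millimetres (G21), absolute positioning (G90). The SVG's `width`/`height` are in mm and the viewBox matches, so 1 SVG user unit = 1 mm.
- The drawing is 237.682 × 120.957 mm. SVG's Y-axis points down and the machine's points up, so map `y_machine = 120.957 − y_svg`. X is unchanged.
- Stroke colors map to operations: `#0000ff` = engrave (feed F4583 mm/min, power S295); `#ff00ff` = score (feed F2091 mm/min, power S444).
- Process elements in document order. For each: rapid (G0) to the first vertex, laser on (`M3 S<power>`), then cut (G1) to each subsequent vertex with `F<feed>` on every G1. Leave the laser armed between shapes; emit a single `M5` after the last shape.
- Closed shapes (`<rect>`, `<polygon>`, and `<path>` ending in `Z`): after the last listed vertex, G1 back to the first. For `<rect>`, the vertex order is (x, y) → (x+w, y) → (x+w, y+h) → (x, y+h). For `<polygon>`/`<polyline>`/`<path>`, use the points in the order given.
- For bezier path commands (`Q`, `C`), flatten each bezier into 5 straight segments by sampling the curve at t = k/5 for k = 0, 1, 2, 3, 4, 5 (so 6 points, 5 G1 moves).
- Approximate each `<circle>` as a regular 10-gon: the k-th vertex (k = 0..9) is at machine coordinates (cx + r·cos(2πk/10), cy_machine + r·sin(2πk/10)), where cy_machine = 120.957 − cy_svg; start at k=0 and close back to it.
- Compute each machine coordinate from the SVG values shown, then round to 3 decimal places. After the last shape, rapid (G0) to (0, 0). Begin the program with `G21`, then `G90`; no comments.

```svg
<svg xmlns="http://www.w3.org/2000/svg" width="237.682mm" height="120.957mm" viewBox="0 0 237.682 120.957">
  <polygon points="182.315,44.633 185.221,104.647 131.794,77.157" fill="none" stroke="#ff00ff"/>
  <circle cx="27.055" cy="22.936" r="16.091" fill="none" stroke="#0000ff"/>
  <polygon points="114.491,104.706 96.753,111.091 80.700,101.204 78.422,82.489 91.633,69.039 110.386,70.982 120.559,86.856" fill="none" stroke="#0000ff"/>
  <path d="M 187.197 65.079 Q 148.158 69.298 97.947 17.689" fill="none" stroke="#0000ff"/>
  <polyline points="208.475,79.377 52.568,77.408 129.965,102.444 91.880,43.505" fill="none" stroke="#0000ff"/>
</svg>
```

1 u = 1 mm; y_m = 120.957 − y.

[1] `<polygon>` regular polygon, #ff00ff→score S444 F2091: (182.315,76.324) → (185.221,16.310) → (131.794,43.800) → (182.315,76.324) (closed)

[2] `<circle>` circle, #0000ff→engrave S295 F4583: (43.146,98.021) → (40.073,107.479) → (32.027,113.324) → (22.083,113.324) → (14.037,107.479) → (10.964,98.021) → (14.037,88.563) → (22.083,82.718) → (32.027,82.718) → (40.073,88.563) → (43.146,98.021) (closed)

[3] `<polygon>` regular polygon, #0000ff→engrave S295 F4583: (114.491,16.251) → (96.753,9.866) → (80.700,19.753) → (78.422,38.468) → (91.633,51.918) → (110.386,49.975) → (120.559,34.101) → (114.491,16.251) (closed)

[4] `<path>` quadratic bezier, #0000ff→engrave S295 F4583: (187.197,55.878) → (171.135,56.424) → (154.178,61.435) → (136.328,70.913) → (117.585,84.858) → (97.947,103.268)

[5] `<polyline>` open polyline, #0000ff→engrave S295 F4583: (208.475,41.580) → (52.568,43.549) → (129.965,18.513) → (91.880,77.452)

G21
G90
G0 X182.315 Y76.324
M3 S444
G1 X185.221 Y16.310 F2091
G1 X131.794 Y43.800 F2091
G1 X182.315 Y76.324 F2091
G0 X43.146 Y98.021
M3 S295
G1 X40.073 Y107.479 F4583
G1 X32.027 Y113.324 F4583
G1 X22.083 Y113.324 F4583
G1 X14.037 Y107.479 F4583
G1 X10.964 Y98.021 F4583
G1 X14.037 Y88.563 F4583
G1 X22.083 Y82.718 F4583
G1 X32.027 Y82.718 F4583
G1 X40.073 Y88.563 F4583
G1 X43.146 Y98.021 F4583
G0 X114.491 Y16.251
M3 S295
G1 X96.753 Y9.866 F4583
G1 X80.700 Y19.753 F4583
G1 X78.422 Y38.468 F4583
G1 X91.633 Y51.918 F4583
G1 X110.386 Y49.975 F4583
G1 X120.559 Y34.101 F4583
G1 X114.491 Y16.251 F4583
G0 X187.197 Y55.878
M3 S295
G1 X171.135 Y56.424 F4583
G1 X154.178 Y61.435 F4583
G1 X136.328 Y70.913 F4583
G1 X117.585 Y84.858 F4583
G1 X97.947 Y103.268 F4583
G0 X208.475 Y41.580
M3 S295
G1 X52.568 Y43.549 F4583
G1 X129.965 Y18.513 F4583
G1 X91.880 Y77.452 F4583
M5
G0 X0.000 Y0.000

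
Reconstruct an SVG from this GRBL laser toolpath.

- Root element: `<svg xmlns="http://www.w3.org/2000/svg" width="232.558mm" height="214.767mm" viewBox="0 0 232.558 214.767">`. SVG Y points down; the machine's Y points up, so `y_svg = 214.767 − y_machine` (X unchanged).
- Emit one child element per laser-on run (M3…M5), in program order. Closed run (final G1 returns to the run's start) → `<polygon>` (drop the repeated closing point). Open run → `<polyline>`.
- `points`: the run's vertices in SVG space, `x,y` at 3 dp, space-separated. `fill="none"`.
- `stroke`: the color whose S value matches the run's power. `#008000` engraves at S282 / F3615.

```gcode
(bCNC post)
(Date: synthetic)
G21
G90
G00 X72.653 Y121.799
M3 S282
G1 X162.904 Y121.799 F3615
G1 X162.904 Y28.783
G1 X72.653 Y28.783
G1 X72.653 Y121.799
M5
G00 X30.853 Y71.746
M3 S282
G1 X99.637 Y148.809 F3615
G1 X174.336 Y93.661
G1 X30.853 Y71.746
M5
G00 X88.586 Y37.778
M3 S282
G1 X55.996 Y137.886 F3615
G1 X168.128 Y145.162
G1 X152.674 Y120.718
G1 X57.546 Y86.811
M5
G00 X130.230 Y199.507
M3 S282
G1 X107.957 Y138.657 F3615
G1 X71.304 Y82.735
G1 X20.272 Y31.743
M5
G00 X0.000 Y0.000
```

Machine Y-up, SVG Y-down with viewBox height 214.767, so y_svg = 214.767 − y_machine; X carries over. Every run uses S282, so all elements get stroke `#008000` (engrave).

Run 1: The run returns to its start, so emit a `<polygon>` with points (Y-flipped): 72.653,92.968 162.904,92.968 162.904,185.984 72.653,185.984.

Run 2: The run returns to its start, so emit a `<polygon>` with points (Y-flipped): 30.853,143.021 99.637,65.958 174.336,121.106.

Run 3: The run is open, so emit a `<polyline>` with points (Y-flipped): 88.586,176.989 55.996,76.881 168.128,69.605 152.674,94.049 57.546,127.956.

Run 4: The run is open, so emit a `<polyline>` with points (Y-flipped): 130.230,15.260 107.957,76.110 71.304,132.032 20.272,183.024.

<svg xmlns="http://www.w3.org/2000/svg" width="232.558mm" height="214.767mm" viewBox="0 0 232.558 214.767">
  <polygon points="72.653,92.968 162.904,92.968 162.904,185.984 72.653,185.984" fill="none" stroke="#008000"/>
  <polygon points="30.853,143.021 99.637,65.958 174.336,121.106" fill="none" stroke="#008000"/>
  <polyline points="88.586,176.989 55.996,76.881 168.128,69.605 152.674,94.049 57.546,127.956" fill="none" stroke="#008000"/>
  <polyline points="130.230,15.260 107.957,76.110 71.304,132.032 20.272,183.024" fill="none" stroke="#008000"/>
</svg>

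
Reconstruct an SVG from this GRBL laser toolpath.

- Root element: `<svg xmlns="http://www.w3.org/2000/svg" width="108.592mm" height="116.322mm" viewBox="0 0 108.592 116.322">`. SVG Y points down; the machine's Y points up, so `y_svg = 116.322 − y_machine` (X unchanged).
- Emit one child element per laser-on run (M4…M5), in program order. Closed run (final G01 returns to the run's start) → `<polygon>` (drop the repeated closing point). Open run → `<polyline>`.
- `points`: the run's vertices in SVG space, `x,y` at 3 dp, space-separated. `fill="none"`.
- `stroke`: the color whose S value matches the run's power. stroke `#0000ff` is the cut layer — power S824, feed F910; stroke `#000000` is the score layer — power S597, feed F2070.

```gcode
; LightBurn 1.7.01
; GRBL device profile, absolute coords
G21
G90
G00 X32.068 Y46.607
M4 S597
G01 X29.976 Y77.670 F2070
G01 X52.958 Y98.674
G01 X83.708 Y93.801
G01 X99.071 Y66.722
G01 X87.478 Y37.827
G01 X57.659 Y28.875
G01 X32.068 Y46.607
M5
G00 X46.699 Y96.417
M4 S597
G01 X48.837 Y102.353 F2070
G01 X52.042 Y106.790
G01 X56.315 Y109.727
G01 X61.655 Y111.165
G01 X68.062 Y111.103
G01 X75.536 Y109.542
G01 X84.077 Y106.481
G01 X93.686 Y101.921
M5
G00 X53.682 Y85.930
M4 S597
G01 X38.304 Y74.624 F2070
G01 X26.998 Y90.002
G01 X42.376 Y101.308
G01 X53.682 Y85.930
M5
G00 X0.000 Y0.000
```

<svg xmlns="http://www.w3.org/2000/svg" width="108.592mm" height="116.322mm" viewBox="0 0 108.592 116.322">
  <polygon points="32.068,69.715 29.976,38.652 52.958,17.648 83.708,22.521 99.071,49.600 87.478,78.495 57.659,87.447" fill="none" stroke="#000000"/>
  <polyline points="46.699,19.905 48.837,13.969 52.042,9.532 56.315,6.595 61.655,5.157 68.062,5.219 75.536,6.780 84.077,9.841 93.686,14.401" fill="none" stroke="#000000"/>
  <polygon points="53.682,30.392 38.304,41.698 26.998,26.320 42.376,15.014" fill="none" stroke="#000000"/>
</svg>

Each laser-on run becomes one SVG element. Flip Y back into SVG space with y_svg = 116.322 − y_machine. Every run uses S597, so all elements get stroke `#000000` (score).

Run 1: The run returns to its start, so emit a `<polygon>` with points (Y-flipped): 32.068,69.715 29.976,38.652 52.958,17.648 83.708,22.521 99.071,49.600 87.478,78.495 57.659,87.447.

Run 2: The run is open, so emit a `<polyline>` with points (Y-flipped): 46.699,19.905 48.837,13.969 52.042,9.532 56.315,6.595 61.655,5.157 68.062,5.219 75.536,6.780 84.077,9.841 93.686,14.401.

Run 3: The run returns to its start, so emit a `<polygon>` with points (Y-flipped): 53.682,30.392 38.304,41.698 26.998,26.320 42.376,15.014.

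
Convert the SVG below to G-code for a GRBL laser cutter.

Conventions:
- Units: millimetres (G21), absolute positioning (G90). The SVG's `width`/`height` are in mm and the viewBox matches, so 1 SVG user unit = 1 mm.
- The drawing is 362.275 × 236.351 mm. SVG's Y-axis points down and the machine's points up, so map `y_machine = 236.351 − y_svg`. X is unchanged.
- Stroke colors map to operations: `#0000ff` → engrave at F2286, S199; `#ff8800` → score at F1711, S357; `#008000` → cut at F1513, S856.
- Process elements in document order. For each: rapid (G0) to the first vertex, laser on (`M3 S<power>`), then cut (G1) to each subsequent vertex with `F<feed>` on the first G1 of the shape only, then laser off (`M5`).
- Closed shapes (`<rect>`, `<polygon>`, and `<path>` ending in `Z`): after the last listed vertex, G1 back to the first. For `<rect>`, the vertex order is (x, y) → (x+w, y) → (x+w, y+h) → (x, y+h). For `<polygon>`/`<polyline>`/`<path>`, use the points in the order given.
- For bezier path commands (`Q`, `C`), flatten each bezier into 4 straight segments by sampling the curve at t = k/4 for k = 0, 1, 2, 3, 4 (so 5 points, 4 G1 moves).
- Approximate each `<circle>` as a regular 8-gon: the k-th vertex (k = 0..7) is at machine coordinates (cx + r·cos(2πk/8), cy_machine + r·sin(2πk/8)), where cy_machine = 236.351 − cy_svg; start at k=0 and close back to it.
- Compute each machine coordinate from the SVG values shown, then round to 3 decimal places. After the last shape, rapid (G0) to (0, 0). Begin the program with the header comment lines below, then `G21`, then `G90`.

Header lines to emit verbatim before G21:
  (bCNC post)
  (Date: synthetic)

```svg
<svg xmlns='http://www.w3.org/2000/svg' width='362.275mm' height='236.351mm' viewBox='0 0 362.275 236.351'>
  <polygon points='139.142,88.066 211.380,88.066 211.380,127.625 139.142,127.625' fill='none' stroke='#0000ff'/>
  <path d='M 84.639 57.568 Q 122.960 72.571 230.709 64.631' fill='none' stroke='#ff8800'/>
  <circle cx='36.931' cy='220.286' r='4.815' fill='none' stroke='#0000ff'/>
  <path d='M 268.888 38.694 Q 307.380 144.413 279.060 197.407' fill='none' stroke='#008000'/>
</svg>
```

viewBox `0 0 362.275 236.351` with mm width/height → 1 unit = 1 mm. Flip: y_m = 236.351 − y_svg.

**Shape 1** — `<polygon>` rectangle, stroke `#0000ff` → engrave (S199, F2286). Machine vertices: (139.142,148.285) → (211.380,148.285) → (211.380,108.726) → (139.142,108.726) → (139.142,148.285). Closed: final G1 returns to the first vertex.

**Shape 2** — `<path>` quadratic bezier, stroke `#ff8800` → score (S357, F1711). Control points (SVG): P0=(84.639,57.568), P1=(122.960,72.571), P2=(230.709,64.631); sampled at t=k/4. Machine vertices: (84.639,178.783) → (108.139,172.715) → (140.317,169.516) → (181.174,169.184) → (230.709,171.720). Open path.

**Shape 3** — `<circle>` circle, stroke `#0000ff` → engrave (S199, F2286). Machine vertices: (41.746,16.065) → (40.336,19.470) → (36.931,20.880) → (33.526,19.470) → (32.116,16.065) → (33.526,12.660) → (36.931,11.250) → (40.336,12.660) → (41.746,16.065). Closed: final G1 returns to the first vertex.

**Shape 4** — `<path>` quadratic bezier, stroke `#008000` → cut (S856, F1513). Control points (SVG): P0=(268.888,38.694), P1=(307.380,144.413), P2=(279.060,197.407); sampled at t=k/4. Machine vertices: (268.888,197.657) → (283.958,148.093) → (290.677,105.119) → (289.044,68.736) → (279.060,38.944). Open path.

(bCNC post)
(Date: synthetic)
G21
G90
G0 X139.142 Y148.285
M3 S199
G1 X211.380 Y148.285 F2286
G1 X211.380 Y108.726
G1 X139.142 Y108.726
G1 X139.142 Y148.285
M5
G0 X84.639 Y178.783
M3 S357
G1 X108.139 Y172.715 F1711
G1 X140.317 Y169.516
G1 X181.174 Y169.184
G1 X230.709 Y171.720
M5
G0 X41.746 Y16.065
M3 S199
G1 X40.336 Y19.470 F2286
G1 X36.931 Y20.880
G1 X33.526 Y19.470
G1 X32.116 Y16.065
G1 X33.526 Y12.660
G1 X36.931 Y11.250
G1 X40.336 Y12.660
G1 X41.746 Y16.065
M5
G0 X268.888 Y197.657
M3 S856
G1 X283.958 Y148.093 F1513
G1 X290.677 Y105.119
G1 X289.044 Y68.736
G1 X279.060 Y38.944
M5
G0 X0.000 Y0.000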